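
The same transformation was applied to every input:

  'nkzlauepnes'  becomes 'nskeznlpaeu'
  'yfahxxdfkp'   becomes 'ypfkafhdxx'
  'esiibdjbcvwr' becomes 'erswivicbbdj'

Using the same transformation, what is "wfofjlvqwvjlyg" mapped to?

wgfyolfjjvlwvq

In each case the input is transformed by: take characters alternately from the front and the back (1st, last, 2nd, 2nd-last, ...).
"wfofjlvqwvjlyg" → "wgfyolfjjvlwvq".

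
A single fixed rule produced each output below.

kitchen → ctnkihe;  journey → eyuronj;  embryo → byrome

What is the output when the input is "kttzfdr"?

dzttrkf

Rule — sort the characters into reverse alphabetical order, then move the last character to the front.
On "kttzfdr": the first step gives "zttrkfd", and the second then gives "dzttrkf".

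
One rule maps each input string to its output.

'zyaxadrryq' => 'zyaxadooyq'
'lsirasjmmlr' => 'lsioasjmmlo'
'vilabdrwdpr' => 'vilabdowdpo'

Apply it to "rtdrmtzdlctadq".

Looking at the pairs, the operation is to replace every "r" with "o".
"rtdrmtzdlctadq" → "otdomtzdlctadq".

otdomtzdlctadq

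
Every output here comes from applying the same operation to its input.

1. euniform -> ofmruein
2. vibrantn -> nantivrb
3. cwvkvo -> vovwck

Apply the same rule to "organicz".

Rule — swap each adjacent pair of characters (1↔2, 3↔4, ...), then swap the front and back halves of the string.
Applying both steps to "organicz": "roaginzc", then "inzcroag".

inzcroag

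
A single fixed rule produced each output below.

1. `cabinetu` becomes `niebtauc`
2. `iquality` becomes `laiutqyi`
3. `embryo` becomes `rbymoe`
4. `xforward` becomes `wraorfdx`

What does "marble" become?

What's happening: swap the front and back halves of the string, then take characters alternately from the front and the back (1st, last, 2nd, 2nd-last, ...).
"marble" → "brlaem".

brlaem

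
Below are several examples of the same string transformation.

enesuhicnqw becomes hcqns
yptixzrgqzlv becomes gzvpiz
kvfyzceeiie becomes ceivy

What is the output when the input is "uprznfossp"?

The rule is to keep every other character starting from the second (positions 2nd, 4th, 6th, ...), then move the last 3 characters to the front (rotate right by 3).
Starting from "uprznfossp": after the first operation, "pzfsp"; after the second, "fsppz".

fsppz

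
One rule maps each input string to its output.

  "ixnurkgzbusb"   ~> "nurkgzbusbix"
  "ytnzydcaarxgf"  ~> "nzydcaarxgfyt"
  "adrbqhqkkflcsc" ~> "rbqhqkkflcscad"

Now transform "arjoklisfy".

joklisfyar

Looking at the pairs, the operation is to move the first 2 characters to the end (rotate left by 2).
"arjoklisfy" → "joklisfyar".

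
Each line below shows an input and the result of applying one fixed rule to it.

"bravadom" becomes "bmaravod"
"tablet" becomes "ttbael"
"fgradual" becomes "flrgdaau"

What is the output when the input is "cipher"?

Looking at the pairs, the operation is to move the last character to the front, then swap each adjacent pair of characters (1↔2, 3↔4, ...).
So "cipher" becomes "crpieh".

crpieh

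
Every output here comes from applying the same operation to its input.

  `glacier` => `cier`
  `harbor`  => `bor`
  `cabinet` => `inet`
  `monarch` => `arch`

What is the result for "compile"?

pile

The rule is to delete the first 3 characters.
"compile" → "pile".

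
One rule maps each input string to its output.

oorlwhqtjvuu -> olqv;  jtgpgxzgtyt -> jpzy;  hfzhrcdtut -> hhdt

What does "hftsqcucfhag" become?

The rule is to keep one character in every 3, starting at position 1 (positions 1st, 4th, 7th, ...).
"hftsqcucfhag" → "hsuh".

hsuh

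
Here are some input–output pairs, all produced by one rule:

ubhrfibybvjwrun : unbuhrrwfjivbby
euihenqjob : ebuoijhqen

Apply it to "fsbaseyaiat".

Rule — take characters alternately from the front and the back (1st, last, 2nd, 2nd-last, ...).
For "fsbaseyaiat" the result is "ftsabiaasye".

ftsabiaasye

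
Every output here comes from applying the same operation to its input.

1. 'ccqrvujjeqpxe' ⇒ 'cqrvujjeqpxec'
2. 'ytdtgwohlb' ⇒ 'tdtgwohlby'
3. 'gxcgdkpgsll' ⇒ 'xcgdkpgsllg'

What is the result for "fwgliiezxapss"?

The pattern: move the first character to the end.
On "fwgliiezxapss" that produces "wgliiezxapssf".

wgliiezxapssf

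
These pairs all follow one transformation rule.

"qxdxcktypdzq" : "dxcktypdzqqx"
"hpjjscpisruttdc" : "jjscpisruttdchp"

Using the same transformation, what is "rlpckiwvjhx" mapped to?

What's happening: move the first 2 characters to the end (rotate left by 2).
On "rlpckiwvjhx" that produces "pckiwvjhxrl".

pckiwvjhxrl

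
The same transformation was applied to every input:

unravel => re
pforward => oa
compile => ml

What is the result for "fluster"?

ue

The transformation: keep one character in every 3, starting at position 3 (positions 3rd, 6th, 9th, ...).
So "fluster" becomes "ue".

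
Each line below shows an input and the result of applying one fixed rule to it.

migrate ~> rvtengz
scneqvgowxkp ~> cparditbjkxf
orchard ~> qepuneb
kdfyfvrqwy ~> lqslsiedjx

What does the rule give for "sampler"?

enzcyrf

What's happening: shift every letter 13 places forward in the alphabet (wrapping around) — i.e. ROT13, then swap the first and last characters.
"sampler" → "fnzcyre" → "enzcyrf".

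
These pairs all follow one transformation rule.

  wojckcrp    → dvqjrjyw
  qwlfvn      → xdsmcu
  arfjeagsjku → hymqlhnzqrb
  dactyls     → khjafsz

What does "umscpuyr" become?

In each case the input is transformed by: shift every letter 7 places forward in the alphabet (wrapping around).
Applying that to "umscpuyr" gives "btzjwbfy".

btzjwbfy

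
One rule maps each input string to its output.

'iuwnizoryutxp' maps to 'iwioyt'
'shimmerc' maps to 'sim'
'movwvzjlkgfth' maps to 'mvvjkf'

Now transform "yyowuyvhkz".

youv

Each output is the input with this applied: keep every other character starting from the first (positions 1st, 3rd, 5th, ...), then delete the last character.
Applying both steps to "yyowuyvhkz": "youvk", then "youv".
(Check on "movwvzjlkgfth": → "mvvjkfh" → "mvvjkf" ✓)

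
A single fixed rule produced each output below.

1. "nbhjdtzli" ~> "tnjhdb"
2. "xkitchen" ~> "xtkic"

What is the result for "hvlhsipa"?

Rule — delete the last 3 characters, then sort the characters into reverse alphabetical order.
Working it through for "hvlhsipa": intermediate "hvlhs", final "vslhh".

vslhh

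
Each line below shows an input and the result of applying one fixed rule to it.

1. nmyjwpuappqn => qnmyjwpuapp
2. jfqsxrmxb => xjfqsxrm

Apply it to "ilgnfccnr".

nilgnfcc

Looking at the pairs, the operation is to delete the last character, then move the last character to the front.
Working it through for "ilgnfccnr": intermediate "ilgnfccn", final "nilgnfcc".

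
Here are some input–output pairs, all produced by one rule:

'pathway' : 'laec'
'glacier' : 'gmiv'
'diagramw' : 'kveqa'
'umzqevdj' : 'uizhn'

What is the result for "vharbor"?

vfsv

What's happening: shift every letter 4 places forward in the alphabet (wrapping around), then delete the first 3 characters.
Applying that to "vharbor" gives "vfsv".
(Check on "diagramw": → "hmekveqa" → "kveqa" ✓)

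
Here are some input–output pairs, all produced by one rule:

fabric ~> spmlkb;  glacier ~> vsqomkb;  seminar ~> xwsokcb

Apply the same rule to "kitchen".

xusromd

Each output is the input with this applied: shift every letter 10 places forward in the alphabet (wrapping around), then sort the characters into reverse alphabetical order.
Working it through for "kitchen": intermediate "usdmrox", final "xusromd".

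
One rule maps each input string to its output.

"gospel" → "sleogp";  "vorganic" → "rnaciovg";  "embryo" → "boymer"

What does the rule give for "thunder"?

uedrhtn

Rule — swap each adjacent pair of characters (1↔2, 3↔4, ...), then move the first 3 characters to the end (rotate left by 3).
For "thunder", step one produces "htnuedr"; step two turns that into "uedrhtn".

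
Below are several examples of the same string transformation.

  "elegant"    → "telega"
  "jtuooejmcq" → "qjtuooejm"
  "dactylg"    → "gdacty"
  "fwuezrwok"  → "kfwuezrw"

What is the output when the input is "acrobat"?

Each output is the input with this applied: move the last 2 characters to the front (rotate right by 2), then delete the first character.
For "acrobat", step one produces "atacrob"; step two turns that into "tacrob".

tacrob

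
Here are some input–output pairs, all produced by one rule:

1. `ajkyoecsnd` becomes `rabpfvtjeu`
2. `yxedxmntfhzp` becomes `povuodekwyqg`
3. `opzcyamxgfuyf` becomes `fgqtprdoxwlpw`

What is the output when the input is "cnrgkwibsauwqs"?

teixbnzsjrlnhj

The rule is to shift every letter 9 places backward in the alphabet (wrapping around).
So "cnrgkwibsauwqs" becomes "teixbnzsjrlnhj".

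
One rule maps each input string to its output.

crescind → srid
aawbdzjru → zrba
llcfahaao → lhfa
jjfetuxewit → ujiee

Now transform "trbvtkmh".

The transformation: keep every other character starting from the second (positions 2nd, 4th, 6th, ...), then sort the characters into reverse alphabetical order.
On "trbvtkmh": the first step gives "rvkh", and the second then gives "vrkh".

vrkh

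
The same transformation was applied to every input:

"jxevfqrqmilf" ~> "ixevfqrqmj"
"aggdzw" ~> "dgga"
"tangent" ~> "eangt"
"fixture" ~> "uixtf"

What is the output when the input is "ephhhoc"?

hphhe

Looking at the pairs, the operation is to delete the last 2 characters, then swap the first and last characters.
Doing the same to "ephhhoc": "hphhe".
(Check on "fixture": → "fixtu" → "uixtf" ✓)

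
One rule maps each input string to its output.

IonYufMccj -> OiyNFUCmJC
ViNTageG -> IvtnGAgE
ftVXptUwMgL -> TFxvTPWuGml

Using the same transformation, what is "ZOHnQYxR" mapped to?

ozNhyqrX

The pattern: swap each adjacent pair of characters (1↔2, 3↔4, ...), then flip the case of every letter.
On "ZOHnQYxR": the first step gives "OZnHYQRx", and the second then gives "ozNhyqrX".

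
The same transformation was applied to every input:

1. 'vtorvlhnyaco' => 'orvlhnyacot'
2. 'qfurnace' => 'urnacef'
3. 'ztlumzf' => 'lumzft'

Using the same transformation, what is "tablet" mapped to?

bleta

In each case the input is transformed by: delete the first character, then move the first character to the end.
For "tablet", step one produces "ablet"; step two turns that into "bleta".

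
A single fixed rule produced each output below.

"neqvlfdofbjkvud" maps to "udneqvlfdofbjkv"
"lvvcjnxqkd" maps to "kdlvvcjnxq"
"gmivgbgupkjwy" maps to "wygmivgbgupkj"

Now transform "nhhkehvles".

esnhhkehvl

Looking at the pairs, the operation is to move the last 2 characters to the front (rotate right by 2).
Applying that to "nhhkehvles" gives "esnhhkehvl".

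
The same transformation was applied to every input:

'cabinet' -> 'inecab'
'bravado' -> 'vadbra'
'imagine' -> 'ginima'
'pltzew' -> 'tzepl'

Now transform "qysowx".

sowqy

Rule — delete the last character, then move the last 3 characters to the front (rotate right by 3).
For "qysowx", step one produces "qysow"; step two turns that into "sowqy".
(Check on "cabinet": → "cabine" → "inecab" ✓)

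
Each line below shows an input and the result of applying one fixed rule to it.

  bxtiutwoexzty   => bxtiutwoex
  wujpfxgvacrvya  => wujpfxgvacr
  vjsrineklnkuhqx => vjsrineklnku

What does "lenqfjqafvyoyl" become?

The pattern: delete the last 3 characters.
Applying that to "lenqfjqafvyoyl" gives "lenqfjqafvy".

lenqfjqafvy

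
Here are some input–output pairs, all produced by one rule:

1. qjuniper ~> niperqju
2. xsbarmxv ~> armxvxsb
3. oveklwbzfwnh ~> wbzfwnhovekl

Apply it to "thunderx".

nderxthu

Rule — swap the front and back halves of the string, then move the last character to the front.
"thunderx" → "derxthun" → "nderxthu".
(Check on "qjuniper": → "iperqjun" → "niperqju" ✓)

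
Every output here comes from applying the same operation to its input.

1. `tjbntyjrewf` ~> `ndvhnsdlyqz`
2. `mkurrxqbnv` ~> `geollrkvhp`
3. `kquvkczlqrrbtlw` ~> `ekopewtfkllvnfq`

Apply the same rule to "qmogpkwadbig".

kgiajequxvca

The rule is to shift every letter 6 places backward in the alphabet (wrapping around).
Applying that to "qmogpkwadbig" gives "kgiajequxvca".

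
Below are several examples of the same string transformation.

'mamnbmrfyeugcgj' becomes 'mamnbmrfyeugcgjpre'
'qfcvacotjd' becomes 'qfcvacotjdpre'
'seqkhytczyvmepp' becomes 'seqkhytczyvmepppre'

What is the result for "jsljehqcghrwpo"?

Rule — append "pre".
On "jsljehqcghrwpo" that produces "jsljehqcghrwpopre".

jsljehqcghrwpopre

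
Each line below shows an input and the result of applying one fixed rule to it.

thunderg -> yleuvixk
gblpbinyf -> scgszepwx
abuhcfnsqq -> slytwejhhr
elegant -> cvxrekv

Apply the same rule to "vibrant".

zsirekm

The rule is to move the first character to the end, then shift every letter 9 places backward in the alphabet (wrapping around).
On "vibrant": the first step gives "ibrantv", and the second then gives "zsirekm".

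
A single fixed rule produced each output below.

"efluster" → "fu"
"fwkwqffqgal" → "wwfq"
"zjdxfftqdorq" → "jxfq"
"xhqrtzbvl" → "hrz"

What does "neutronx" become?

et

Looking at the pairs, the operation is to delete the last 3 characters, then keep every other character starting from the second (positions 2nd, 4th, 6th, ...).
Applying both steps to "neutronx": "neutr", then "et".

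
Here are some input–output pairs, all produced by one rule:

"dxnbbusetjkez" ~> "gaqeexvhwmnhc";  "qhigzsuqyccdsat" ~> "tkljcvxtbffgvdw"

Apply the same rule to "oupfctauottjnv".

rxsifwdxrwwmqy

In each case the input is transformed by: shift every letter 3 places forward in the alphabet (wrapping around).
Applying that to "oupfctauottjnv" gives "rxsifwdxrwwmqy".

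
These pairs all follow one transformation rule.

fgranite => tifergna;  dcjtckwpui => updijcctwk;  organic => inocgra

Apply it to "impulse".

Rule — move the last 3 characters to the front (rotate right by 3), then swap each adjacent pair of characters (1↔2, 3↔4, ...).
So "impulse" becomes "sliepmu".

sliepmu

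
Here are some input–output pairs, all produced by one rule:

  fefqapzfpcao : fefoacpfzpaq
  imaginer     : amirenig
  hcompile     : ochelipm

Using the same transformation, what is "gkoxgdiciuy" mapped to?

In each case the input is transformed by: move the first 3 characters to the end (rotate left by 3), then reverse the string.
On "gkoxgdiciuy": the first step gives "xgdiciuygko", and the second then gives "okgyuicidgx".

okgyuicidgx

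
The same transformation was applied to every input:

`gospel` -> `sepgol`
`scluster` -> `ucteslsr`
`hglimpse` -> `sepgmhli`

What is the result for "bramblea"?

ramalbeb

The transformation: sort the characters into reverse alphabetical order, then take characters alternately from the front and the back (1st, last, 2nd, 2nd-last, ...).
For "bramblea", step one produces "rmlebbaa"; step two turns that into "ramalbeb".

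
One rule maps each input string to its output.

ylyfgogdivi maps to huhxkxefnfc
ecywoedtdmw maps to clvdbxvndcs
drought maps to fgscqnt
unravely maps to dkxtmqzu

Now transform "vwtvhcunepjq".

The rule is to move the last 3 characters to the front (rotate right by 3), then shift every letter 1 place backward in the alphabet (wrapping around).
For "vwtvhcunepjq" the result is "oipuvsugbtmd".

oipuvsugbtmd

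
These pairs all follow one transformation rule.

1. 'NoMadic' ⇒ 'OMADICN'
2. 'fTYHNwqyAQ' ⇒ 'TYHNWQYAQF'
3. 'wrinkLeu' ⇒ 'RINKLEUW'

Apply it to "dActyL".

ACTYLD

In each case the input is transformed by: move the first character to the end, then convert every letter to uppercase.
"dActyL" → "ActyLd" → "ACTYLD".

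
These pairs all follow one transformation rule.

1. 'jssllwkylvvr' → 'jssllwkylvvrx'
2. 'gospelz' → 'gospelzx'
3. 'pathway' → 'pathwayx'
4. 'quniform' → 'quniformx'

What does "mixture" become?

What's happening: append "x".
So "mixture" becomes "mixturex".

mixturex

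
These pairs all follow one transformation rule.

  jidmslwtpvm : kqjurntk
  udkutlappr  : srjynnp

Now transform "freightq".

Looking at the pairs, the operation is to shift every letter 2 places backward in the alphabet (wrapping around), then delete the first 3 characters.
For "freightq", step one produces "dpcgefro"; step two turns that into "gefro".
(Check on "udkutlappr": → "sbisrjynnp" → "srjynnp" ✓)

gefro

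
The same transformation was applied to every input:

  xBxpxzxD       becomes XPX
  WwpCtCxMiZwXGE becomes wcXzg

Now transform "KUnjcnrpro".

Looking at the pairs, the operation is to flip the case of every letter, then keep one character in every 3, starting at position 1 (positions 1st, 4th, 7th, ...).
For "KUnjcnrpro", step one produces "kuNJCNRPRO"; step two turns that into "kJRO".

kJRO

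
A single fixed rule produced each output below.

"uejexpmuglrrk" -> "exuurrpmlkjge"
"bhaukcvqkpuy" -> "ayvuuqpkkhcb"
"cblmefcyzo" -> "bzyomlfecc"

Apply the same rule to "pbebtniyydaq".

ayytqpniedbb

What's happening: sort the characters into reverse alphabetical order, then move the last character to the front.
Applying both steps to "pbebtniyydaq": "yytqpniedbba", then "ayytqpniedbb".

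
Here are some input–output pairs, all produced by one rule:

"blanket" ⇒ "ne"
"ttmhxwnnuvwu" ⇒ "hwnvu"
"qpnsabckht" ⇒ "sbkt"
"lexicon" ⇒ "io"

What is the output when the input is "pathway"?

In each case the input is transformed by: delete the first 2 characters, then keep every other character starting from the second (positions 2nd, 4th, 6th, ...).
On "pathway": the first step gives "thway", and the second then gives "ha".

ha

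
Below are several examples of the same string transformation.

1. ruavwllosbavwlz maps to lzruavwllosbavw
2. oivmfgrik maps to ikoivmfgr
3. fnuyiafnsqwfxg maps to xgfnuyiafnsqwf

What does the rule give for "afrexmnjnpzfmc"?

mcafrexmnjnpzf

Looking at the pairs, the operation is to move the last 2 characters to the front (rotate right by 2).
Doing the same to "afrexmnjnpzfmc": "mcafrexmnjnpzf".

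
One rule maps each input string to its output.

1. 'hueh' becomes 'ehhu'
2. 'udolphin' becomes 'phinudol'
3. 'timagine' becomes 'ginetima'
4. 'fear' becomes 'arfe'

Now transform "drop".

The transformation: swap the front and back halves of the string.
For "drop" the result is "opdr".

opdr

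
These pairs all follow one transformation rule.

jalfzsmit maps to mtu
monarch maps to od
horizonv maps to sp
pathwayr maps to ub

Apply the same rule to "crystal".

zb

Rule — shift every letter 1 place forward in the alphabet (wrapping around), then keep one character in every 3, starting at position 3 (positions 3rd, 6th, 9th, ...).
"crystal" → "dsztubm" → "zb".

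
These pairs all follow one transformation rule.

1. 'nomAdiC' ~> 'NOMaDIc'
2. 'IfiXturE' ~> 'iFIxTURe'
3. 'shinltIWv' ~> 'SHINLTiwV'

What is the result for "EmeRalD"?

Rule — flip the case of every letter.
On "EmeRalD" that produces "eMErALd".

eMErALd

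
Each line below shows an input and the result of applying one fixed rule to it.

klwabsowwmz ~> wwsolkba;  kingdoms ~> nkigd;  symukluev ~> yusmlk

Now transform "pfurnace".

urpnf

The transformation: delete the last 3 characters, then sort the characters into reverse alphabetical order.
For "pfurnace", step one produces "pfurn"; step two turns that into "urpnf".
(Check on "klwabsowwmz": → "klwabsow" → "wwsolkba" ✓)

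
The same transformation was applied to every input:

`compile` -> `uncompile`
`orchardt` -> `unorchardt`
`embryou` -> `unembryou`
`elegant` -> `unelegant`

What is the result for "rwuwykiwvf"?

Rule — prepend "un".
On "rwuwykiwvf" that produces "unrwuwykiwvf".

unrwuwykiwvf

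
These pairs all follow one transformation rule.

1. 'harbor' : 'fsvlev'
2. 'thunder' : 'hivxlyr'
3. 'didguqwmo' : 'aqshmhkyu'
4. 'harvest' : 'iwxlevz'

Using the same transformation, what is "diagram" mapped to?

veqhmek

The pattern: shift every letter 4 places forward in the alphabet (wrapping around), then move the last 3 characters to the front (rotate right by 3).
"diagram" → "hmekveq" → "veqhmek".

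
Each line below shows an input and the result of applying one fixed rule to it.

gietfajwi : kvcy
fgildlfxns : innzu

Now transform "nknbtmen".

mdop

Rule — shift every letter 2 places forward in the alphabet (wrapping around), then keep every other character starting from the second (positions 2nd, 4th, 6th, ...).
On "nknbtmen": the first step gives "pmpdvogp", and the second then gives "mdop".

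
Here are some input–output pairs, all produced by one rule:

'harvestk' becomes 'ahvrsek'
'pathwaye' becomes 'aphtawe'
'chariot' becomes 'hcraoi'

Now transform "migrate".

imrgta

The rule is to swap each adjacent pair of characters (1↔2, 3↔4, ...), then delete the last character.
So "migrate" becomes "imrgta".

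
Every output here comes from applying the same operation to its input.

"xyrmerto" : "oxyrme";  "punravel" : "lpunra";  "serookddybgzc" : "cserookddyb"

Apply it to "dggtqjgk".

Rule — move the last character to the front, then delete the last 2 characters.
Applying both steps to "dggtqjgk": "kdggtqjg", then "kdggtq".

kdggtq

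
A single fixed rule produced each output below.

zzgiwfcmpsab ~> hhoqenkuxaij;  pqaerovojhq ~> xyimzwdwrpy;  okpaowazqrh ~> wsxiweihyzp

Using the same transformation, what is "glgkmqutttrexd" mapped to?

otosuycbbbzmfl

Rule — shift every letter 8 places forward in the alphabet (wrapping around).
On "glgkmqutttrexd" that produces "otosuycbbbzmfl".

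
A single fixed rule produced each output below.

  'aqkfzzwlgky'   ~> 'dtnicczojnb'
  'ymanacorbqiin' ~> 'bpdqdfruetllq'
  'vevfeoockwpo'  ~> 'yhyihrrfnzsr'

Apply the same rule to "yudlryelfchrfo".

Each output is the input with this applied: shift every letter 3 places forward in the alphabet (wrapping around).
On "yudlryelfchrfo" that produces "bxgoubhoifkuir".

bxgoubhoifkuir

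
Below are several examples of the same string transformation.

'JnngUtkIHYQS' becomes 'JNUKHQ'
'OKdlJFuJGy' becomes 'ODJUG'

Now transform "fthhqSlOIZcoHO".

Rule — keep every other character starting from the first (positions 1st, 3rd, 5th, ...), then convert every letter to uppercase.
Starting from "fthhqSlOIZcoHO": after the first operation, "fhqlIcH"; after the second, "FHQLICH".

FHQLICH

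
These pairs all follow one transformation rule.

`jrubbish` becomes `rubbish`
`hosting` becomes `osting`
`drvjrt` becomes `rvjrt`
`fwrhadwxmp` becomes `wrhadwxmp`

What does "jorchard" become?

Looking at the pairs, the operation is to delete the first character.
Doing the same to "jorchard": "orchard".

orchard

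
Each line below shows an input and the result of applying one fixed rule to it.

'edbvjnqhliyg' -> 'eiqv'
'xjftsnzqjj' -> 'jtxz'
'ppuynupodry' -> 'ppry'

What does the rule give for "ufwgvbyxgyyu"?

guyy

In each case the input is transformed by: keep one character in every 3, starting at position 1 (positions 1st, 4th, 7th, ...), then sort the characters into alphabetical order.
On "ufwgvbyxgyyu": the first step gives "ugyy", and the second then gives "guyy".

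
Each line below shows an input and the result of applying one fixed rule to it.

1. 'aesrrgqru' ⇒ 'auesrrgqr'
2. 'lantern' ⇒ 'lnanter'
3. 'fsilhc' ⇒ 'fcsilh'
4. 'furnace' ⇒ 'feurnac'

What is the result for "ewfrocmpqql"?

Each output is the input with this applied: swap the first and last characters, then move the last character to the front.
Applying both steps to "ewfrocmpqql": "lwfrocmpqqe", then "elwfrocmpqq".

elwfrocmpqq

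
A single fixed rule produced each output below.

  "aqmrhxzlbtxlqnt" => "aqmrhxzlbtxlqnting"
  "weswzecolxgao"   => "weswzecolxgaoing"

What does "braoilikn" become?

Rule — append "ing".
On "braoilikn" that produces "braoilikning".

braoilikning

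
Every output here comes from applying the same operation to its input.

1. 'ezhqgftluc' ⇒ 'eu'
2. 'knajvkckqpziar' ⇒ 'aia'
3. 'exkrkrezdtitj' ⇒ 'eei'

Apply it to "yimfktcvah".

The pattern: keep only the vowels.
Applying that to "yimfktcvah" gives "ia".

ia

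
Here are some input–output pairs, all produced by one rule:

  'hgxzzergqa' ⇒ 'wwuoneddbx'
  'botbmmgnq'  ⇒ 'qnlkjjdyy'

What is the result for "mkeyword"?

vtoljhba

The pattern: sort the characters into reverse alphabetical order, then shift every letter 3 places backward in the alphabet (wrapping around).
For "mkeyword", step one produces "ywromked"; step two turns that into "vtoljhba".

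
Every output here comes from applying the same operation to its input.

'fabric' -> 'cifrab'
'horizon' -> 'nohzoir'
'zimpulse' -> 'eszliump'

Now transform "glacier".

The rule is to move the last character to the front, then take characters alternately from the front and the back (1st, last, 2nd, 2nd-last, ...).
Working it through for "glacier": intermediate "rglacie", final "regilca".

regilca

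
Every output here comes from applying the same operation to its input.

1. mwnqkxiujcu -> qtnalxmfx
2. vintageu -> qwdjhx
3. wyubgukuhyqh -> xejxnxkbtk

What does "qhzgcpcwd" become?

cjfsfzg

Rule — shift every letter 3 places forward in the alphabet (wrapping around), then delete the first 2 characters.
On "qhzgcpcwd": the first step gives "tkcjfsfzg", and the second then gives "cjfsfzg".
(Check on "mwnqkxiujcu": → "pzqtnalxmfx" → "qtnalxmfx" ✓)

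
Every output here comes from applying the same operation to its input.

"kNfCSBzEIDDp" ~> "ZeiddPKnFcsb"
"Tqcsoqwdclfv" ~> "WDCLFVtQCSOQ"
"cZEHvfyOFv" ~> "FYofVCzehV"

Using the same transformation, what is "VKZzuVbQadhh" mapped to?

The pattern: swap the front and back halves of the string, then flip the case of every letter.
For "VKZzuVbQadhh", step one produces "bQadhhVKZzuV"; step two turns that into "BqADHHvkzZUv".

BqADHHvkzZUv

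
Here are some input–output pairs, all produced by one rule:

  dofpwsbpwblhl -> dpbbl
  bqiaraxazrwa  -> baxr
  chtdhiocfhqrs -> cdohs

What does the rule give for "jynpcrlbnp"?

Each output is the input with this applied: keep one character in every 3, starting at position 1 (positions 1st, 4th, 7th, ...).
So "jynpcrlbnp" becomes "jplp".

jplp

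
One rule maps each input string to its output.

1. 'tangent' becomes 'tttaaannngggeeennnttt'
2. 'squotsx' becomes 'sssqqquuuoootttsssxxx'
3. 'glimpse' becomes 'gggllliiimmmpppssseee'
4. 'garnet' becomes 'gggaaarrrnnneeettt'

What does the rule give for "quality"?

qqquuuaaallliiitttyyy

The pattern: repeat every character 3 times.
Applying that to "quality" gives "qqquuuaaallliiitttyyy".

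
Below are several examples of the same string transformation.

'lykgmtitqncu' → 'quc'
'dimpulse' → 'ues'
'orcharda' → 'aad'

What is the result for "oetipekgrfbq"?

rqb

What's happening: swap each adjacent pair of characters (1↔2, 3↔4, ...), then keep only the last 3 characters.
So "oetipekgrfbq" becomes "rqb".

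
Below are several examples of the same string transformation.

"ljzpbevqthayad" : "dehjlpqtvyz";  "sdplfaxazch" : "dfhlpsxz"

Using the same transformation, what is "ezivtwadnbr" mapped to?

The pattern: sort the characters into alphabetical order, then delete the first 3 characters.
On "ezivtwadnbr" that produces "einrtvwz".

einrtvwz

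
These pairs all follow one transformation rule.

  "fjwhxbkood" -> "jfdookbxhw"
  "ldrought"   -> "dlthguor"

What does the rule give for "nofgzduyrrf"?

onfrryudzgf

Each output is the input with this applied: reverse the string, then move the last 2 characters to the front (rotate right by 2).
Working it through for "nofgzduyrrf": intermediate "frryudzgfon", final "onfrryudzgf".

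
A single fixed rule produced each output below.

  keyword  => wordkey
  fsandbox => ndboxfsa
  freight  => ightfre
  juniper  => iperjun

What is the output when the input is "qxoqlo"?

qloqxo

The pattern: move the first 3 characters to the end (rotate left by 3).
Doing the same to "qxoqlo": "qloqxo".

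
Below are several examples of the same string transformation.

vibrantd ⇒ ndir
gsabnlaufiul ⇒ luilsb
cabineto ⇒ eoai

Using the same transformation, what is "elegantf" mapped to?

nflg

Rule — keep every other character starting from the second (positions 2nd, 4th, 6th, ...), then move the first 2 characters to the end (rotate left by 2).
Starting from "elegantf": after the first operation, "lgnf"; after the second, "nflg".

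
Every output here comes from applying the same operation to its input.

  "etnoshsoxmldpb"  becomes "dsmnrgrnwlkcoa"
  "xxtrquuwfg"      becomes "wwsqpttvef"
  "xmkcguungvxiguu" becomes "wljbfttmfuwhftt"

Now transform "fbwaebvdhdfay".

eavzdaucgcezx

What's happening: shift every letter 1 place backward in the alphabet (wrapping around).
So "fbwaebvdhdfay" becomes "eavzdaucgcezx".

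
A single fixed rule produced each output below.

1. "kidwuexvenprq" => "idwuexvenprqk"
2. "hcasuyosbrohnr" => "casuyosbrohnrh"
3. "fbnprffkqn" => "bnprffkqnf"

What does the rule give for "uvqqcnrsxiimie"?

vqqcnrsxiimieu

The transformation: move the first character to the end.
Applying that to "uvqqcnrsxiimie" gives "vqqcnrsxiimieu".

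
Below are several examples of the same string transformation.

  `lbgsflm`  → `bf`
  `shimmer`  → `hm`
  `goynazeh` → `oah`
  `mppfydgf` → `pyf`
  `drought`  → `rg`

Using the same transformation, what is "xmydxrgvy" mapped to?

mxv

In each case the input is transformed by: keep one character in every 3, starting at position 2 (positions 2nd, 5th, 8th, ...).
On "xmydxrgvy" that produces "mxv".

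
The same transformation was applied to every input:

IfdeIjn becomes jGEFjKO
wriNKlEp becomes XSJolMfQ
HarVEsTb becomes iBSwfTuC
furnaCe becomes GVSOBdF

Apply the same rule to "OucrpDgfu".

The pattern: shift every letter 1 place forward in the alphabet (wrapping around), then flip the case of every letter.
"OucrpDgfu" → "PvdsqEhgv" → "pVDSQeHGV".

pVDSQeHGV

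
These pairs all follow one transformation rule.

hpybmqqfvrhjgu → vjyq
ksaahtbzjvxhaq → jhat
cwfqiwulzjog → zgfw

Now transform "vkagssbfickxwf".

The rule is to keep one character in every 3, starting at position 3 (positions 3rd, 6th, 9th, ...), then move the first 2 characters to the end (rotate left by 2).
On "vkagssbfickxwf": the first step gives "asix", and the second then gives "ixas".
(Check on "hpybmqqfvrhjgu": → "yqvj" → "vjyq" ✓)

ixas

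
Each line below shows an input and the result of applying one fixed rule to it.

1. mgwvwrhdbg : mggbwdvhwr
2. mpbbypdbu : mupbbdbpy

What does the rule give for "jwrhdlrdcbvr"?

jrwvrbhcddlr

Rule — take characters alternately from the front and the back (1st, last, 2nd, 2nd-last, ...).
"jwrhdlrdcbvr" → "jrwvrbhcddlr".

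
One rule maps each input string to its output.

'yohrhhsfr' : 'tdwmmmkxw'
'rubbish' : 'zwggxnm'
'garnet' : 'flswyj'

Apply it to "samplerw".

Looking at the pairs, the operation is to shift every letter 5 places forward in the alphabet (wrapping around), then swap each adjacent pair of characters (1↔2, 3↔4, ...).
"samplerw" → "xfruqjwb" → "fxurjqbw".

fxurjqbw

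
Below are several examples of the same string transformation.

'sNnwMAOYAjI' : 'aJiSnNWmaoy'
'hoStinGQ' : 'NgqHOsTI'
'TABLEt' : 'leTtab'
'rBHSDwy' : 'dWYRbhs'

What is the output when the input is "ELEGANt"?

anTeleg

What's happening: flip the case of every letter, then move the last 3 characters to the front (rotate right by 3).
Starting from "ELEGANt": after the first operation, "eleganT"; after the second, "anTeleg".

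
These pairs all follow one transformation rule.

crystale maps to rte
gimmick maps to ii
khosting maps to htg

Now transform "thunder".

Rule — keep one character in every 3, starting at position 2 (positions 2nd, 5th, 8th, ...).
On "thunder" that produces "hd".

hd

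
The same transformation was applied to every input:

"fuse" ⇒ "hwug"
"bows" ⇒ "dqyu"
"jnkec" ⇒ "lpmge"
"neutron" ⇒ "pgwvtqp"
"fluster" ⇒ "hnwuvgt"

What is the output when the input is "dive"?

fkxg

The pattern: shift every letter 2 places forward in the alphabet (wrapping around).
On "dive" that produces "fkxg".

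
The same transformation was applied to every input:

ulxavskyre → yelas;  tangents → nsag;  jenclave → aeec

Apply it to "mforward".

adfr

In each case the input is transformed by: keep every other character starting from the second (positions 2nd, 4th, 6th, ...), then move the last 2 characters to the front (rotate right by 2).
For "mforward", step one produces "frad"; step two turns that into "adfr".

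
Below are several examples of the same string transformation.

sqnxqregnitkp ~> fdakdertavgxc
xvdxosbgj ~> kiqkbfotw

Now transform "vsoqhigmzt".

ifbduvtzmg

The rule is to shift every letter 13 places forward in the alphabet (wrapping around) — i.e. ROT13.
Doing the same to "vsoqhigmzt": "ifbduvtzmg".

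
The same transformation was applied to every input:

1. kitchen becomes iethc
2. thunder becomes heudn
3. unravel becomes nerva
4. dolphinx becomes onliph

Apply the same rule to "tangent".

anneg

Rule — take characters alternately from the front and the back (1st, last, 2nd, 2nd-last, ...), then delete the first 2 characters.
"tangent" → "ttanneg" → "anneg".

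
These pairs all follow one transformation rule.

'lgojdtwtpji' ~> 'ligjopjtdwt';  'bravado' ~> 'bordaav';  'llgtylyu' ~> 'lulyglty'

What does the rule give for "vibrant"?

The transformation: take characters alternately from the front and the back (1st, last, 2nd, 2nd-last, ...).
For "vibrant" the result is "vtinbar".

vtinbar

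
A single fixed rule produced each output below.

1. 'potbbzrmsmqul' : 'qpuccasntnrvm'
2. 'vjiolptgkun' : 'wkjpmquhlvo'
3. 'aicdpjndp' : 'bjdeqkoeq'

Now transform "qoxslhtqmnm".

rpytmiurnon

The transformation: shift every letter 1 place forward in the alphabet (wrapping around).
For "qoxslhtqmnm" the result is "rpytmiurnon".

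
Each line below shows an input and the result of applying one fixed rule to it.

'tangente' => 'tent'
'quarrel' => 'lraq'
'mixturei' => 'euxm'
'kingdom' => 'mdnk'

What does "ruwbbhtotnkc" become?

The pattern: keep every other character starting from the first (positions 1st, 3rd, 5th, ...), then reverse the string.
On "ruwbbhtotnkc": the first step gives "rwbttk", and the second then gives "kttbwr".

kttbwr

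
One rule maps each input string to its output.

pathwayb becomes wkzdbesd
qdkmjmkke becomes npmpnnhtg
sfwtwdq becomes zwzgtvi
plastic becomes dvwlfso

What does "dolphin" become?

osklqgr

The rule is to move the first 2 characters to the end (rotate left by 2), then shift every letter 3 places forward in the alphabet (wrapping around).
Working it through for "dolphin": intermediate "lphindo", final "osklqgr".
(Check on "qdkmjmkke": → "kmjmkkeqd" → "npmpnnhtg" ✓)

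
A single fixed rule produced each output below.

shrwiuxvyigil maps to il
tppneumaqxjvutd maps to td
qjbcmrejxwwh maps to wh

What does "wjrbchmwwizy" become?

What's happening: keep only the last 2 characters.
On "wjrbchmwwizy" that produces "zy".

zy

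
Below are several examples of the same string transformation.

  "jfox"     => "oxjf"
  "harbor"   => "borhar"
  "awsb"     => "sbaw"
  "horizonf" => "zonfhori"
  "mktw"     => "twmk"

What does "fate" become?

tefa

The pattern: swap the front and back halves of the string.
So "fate" becomes "tefa".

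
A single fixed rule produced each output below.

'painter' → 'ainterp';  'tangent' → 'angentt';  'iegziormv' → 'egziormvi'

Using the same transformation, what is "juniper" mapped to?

Looking at the pairs, the operation is to move the first character to the end.
Doing the same to "juniper": "uniperj".

uniperj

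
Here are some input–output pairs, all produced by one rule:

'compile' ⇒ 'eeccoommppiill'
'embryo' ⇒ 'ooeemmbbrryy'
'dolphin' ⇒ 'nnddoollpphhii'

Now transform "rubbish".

hhrruubbbbiiss

What's happening: move the last character to the front, then double every character.
"rubbish" → "hrubbis" → "hhrruubbbbiiss".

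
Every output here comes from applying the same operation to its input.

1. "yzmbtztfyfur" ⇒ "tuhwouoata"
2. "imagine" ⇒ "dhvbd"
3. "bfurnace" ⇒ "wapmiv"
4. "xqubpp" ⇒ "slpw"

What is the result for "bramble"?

wmvhw

The rule is to shift every letter 5 places backward in the alphabet (wrapping around), then delete the last 2 characters.
On "bramble": the first step gives "wmvhwgz", and the second then gives "wmvhw".
(Check on "xqubpp": → "slpwkk" → "slpw" ✓)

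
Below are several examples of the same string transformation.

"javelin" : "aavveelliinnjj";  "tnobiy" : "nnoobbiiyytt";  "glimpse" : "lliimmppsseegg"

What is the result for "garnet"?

aarrnneettgg

The pattern: double every character, then move the first 2 characters to the end (rotate left by 2).
On "garnet": the first step gives "ggaarrnneett", and the second then gives "aarrnneettgg".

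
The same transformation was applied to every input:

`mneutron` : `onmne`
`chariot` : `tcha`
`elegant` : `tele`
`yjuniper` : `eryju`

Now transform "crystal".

lcry

The transformation: move the first 3 characters to the end (rotate left by 3), then delete the first 3 characters.
Working it through for "crystal": intermediate "stalcry", final "lcry".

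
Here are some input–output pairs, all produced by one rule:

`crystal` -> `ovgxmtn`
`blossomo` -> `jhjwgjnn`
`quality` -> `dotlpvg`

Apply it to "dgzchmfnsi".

The rule is to shift every letter 5 places backward in the alphabet (wrapping around), then move the last 3 characters to the front (rotate right by 3).
Working it through for "dgzchmfnsi": intermediate "ybuxchaind", final "indybuxcha".
(Check on "crystal": → "xmtnovg" → "ovgxmtn" ✓)

indybuxcha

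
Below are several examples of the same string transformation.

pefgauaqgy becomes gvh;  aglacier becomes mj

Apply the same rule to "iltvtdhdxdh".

In each case the input is transformed by: keep one character in every 3, starting at position 3 (positions 3rd, 6th, 9th, ...), then shift every letter 1 place forward in the alphabet (wrapping around).
"iltvtdhdxdh" → "tdx" → "uey".
(Check on "pefgauaqgy": → "fug" → "gvh" ✓)

uey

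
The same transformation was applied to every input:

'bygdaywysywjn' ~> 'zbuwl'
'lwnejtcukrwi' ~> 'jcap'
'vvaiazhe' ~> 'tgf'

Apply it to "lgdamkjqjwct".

The pattern: shift every letter 2 places backward in the alphabet (wrapping around), then keep one character in every 3, starting at position 1 (positions 1st, 4th, 7th, ...).
Starting from "lgdamkjqjwct": after the first operation, "jebykihohuar"; after the second, "jyhu".

jyhu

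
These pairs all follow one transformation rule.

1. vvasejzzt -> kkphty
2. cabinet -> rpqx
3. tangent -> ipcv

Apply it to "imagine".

xbpv

The rule is to delete the last 3 characters, then shift every letter 11 places backward in the alphabet (wrapping around).
"imagine" → "imag" → "xbpv".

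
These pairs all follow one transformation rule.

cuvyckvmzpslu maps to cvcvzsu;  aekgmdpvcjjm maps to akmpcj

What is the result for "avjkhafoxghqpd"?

ajhfxhp

The transformation: keep every other character starting from the first (positions 1st, 3rd, 5th, ...).
So "avjkhafoxghqpd" becomes "ajhfxhp".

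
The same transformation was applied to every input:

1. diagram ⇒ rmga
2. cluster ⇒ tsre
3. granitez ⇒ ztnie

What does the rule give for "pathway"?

ywha

The transformation: delete the first 3 characters, then sort the characters into reverse alphabetical order.
"pathway" → "hway" → "ywha".
(Check on "granitez": → "nitez" → "ztnie" ✓)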